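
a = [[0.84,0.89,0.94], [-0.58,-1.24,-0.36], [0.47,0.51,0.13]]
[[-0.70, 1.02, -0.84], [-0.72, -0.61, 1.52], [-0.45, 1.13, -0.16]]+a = [[0.14, 1.91, 0.1], [-1.30, -1.85, 1.16], [0.02, 1.64, -0.03]]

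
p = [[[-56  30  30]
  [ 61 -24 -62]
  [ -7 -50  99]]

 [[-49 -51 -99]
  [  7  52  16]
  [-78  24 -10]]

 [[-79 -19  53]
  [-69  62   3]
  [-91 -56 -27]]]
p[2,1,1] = 62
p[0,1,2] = -62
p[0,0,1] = 30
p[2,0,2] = 53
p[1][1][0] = 7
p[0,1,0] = 61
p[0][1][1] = -24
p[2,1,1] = 62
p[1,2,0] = -78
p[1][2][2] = -10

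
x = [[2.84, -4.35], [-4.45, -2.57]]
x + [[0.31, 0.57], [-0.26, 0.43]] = [[3.15, -3.78],[-4.71, -2.14]]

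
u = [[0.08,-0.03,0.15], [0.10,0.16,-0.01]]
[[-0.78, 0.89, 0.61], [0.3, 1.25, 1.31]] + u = [[-0.70, 0.86, 0.76], [0.4, 1.41, 1.3]]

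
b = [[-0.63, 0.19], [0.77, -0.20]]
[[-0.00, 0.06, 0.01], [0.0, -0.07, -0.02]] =b @ [[-0.0, -0.11, -0.05],  [-0.01, -0.07, -0.11]]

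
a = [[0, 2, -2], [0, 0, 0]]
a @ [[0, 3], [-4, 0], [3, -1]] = [[-14, 2], [0, 0]]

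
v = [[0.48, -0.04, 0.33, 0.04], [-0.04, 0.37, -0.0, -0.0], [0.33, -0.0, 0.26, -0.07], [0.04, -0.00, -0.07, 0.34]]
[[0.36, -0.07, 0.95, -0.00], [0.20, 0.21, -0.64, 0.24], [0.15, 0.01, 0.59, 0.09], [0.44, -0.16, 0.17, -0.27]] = v @ [[0.37, -0.09, 0.87, 0.10], [0.58, 0.57, -1.64, 0.67], [0.47, 0.05, 1.33, 0.02], [1.35, -0.44, 0.66, -0.81]]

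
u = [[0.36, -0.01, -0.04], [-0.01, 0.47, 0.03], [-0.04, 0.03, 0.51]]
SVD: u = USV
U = [[0.22, -0.09, -0.97], [-0.44, -0.9, -0.02], [-0.87, 0.43, -0.24]]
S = [0.54, 0.45, 0.35]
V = [[0.22, -0.44, -0.87], [-0.09, -0.90, 0.43], [-0.97, -0.02, -0.24]]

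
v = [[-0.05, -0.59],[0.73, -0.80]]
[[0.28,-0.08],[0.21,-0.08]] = v@[[-0.21, 0.03], [-0.46, 0.13]]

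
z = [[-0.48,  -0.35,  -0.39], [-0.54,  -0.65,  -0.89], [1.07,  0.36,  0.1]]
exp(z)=[[0.57,-0.23,-0.19], [-0.61,0.51,-0.56], [0.76,0.13,0.84]]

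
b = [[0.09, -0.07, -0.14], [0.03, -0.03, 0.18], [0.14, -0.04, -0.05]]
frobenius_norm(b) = 0.30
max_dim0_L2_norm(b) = 0.23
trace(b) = 0.01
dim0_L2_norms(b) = [0.17, 0.09, 0.23]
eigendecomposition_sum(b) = [[0.05+0.05j,-0.03-0.01j,-0.08+0.04j], [0.04-0.07j,0.03j,0.06+0.06j], [(0.07-0j),-0.02+0.01j,(-0.02+0.07j)]] + [[(0.05-0.05j), (-0.03+0.01j), (-0.08-0.04j)], [(0.04+0.07j), -0.03j, 0.06-0.06j], [(0.07+0j), (-0.02-0.01j), (-0.02-0.07j)]] + [[(-0.01-0j), -0.01+0.00j, (0.01-0j)], [(-0.04-0j), -0.03+0.00j, (0.05-0j)], [0.01+0.00j, (0.01-0j), -0.01+0.00j]]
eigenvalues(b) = [(0.03+0.16j), (0.03-0.16j), (-0.06+0j)]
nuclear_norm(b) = 0.45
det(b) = -0.00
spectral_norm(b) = 0.25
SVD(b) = [[-0.70, -0.19, -0.69],[0.55, -0.75, -0.36],[-0.45, -0.63, 0.63]] @ diag([0.2510697508548462, 0.16150734815714585, 0.03713969166447062]) @ [[-0.44,0.20,0.88],[-0.79,0.38,-0.48],[0.43,0.9,0.01]]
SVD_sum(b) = [[0.08, -0.04, -0.15],[-0.06, 0.03, 0.12],[0.05, -0.02, -0.10]] + [[0.02, -0.01, 0.01], [0.1, -0.05, 0.06], [0.08, -0.04, 0.05]] + [[-0.01, -0.02, -0.0], [-0.01, -0.01, -0.0], [0.01, 0.02, 0.00]]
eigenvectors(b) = [[(-0.2+0.56j), -0.20-0.56j, -0.28+0.00j], [(0.62+0j), 0.62-0.00j, -0.94+0.00j], [(0.25+0.46j), (0.25-0.46j), 0.18+0.00j]]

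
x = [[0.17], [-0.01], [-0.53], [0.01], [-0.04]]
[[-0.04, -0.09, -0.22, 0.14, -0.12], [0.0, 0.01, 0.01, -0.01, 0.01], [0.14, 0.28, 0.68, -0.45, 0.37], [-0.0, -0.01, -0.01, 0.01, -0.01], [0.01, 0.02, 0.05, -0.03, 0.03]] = x @ [[-0.26,-0.53,-1.29,0.85,-0.69]]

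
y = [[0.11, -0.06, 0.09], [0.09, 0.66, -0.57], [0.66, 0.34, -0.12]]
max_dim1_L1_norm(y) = 1.32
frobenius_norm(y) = 1.17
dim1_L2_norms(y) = [0.15, 0.88, 0.75]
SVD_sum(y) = [[-0.02, -0.03, 0.02], [0.37, 0.59, -0.43], [0.28, 0.44, -0.32]] + [[0.13, -0.03, 0.07], [-0.28, 0.07, -0.14], [0.38, -0.1, 0.20]] + [[-0.00, 0.0, 0.0],[-0.0, 0.0, 0.00],[0.00, -0.0, -0.00]]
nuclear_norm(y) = 1.59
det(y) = -0.00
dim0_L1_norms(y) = [0.86, 1.06, 0.78]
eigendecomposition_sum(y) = [[-0.01+0.00j, (-0+0j), -0j], [0.04-0.00j, 0.01-0.00j, -0.01+0.00j], [(0.04-0j), (0.01-0j), (-0.01+0j)]] + [[(0.06-0.09j), (-0.03-0.01j), (0.04-0.02j)], [(0.03+1.16j), (0.33-0.07j), -0.28+0.41j], [0.31+0.65j, (0.17-0.12j), (-0.06+0.3j)]] + [[0.06+0.09j, (-0.03+0.01j), 0.04+0.02j],[(0.03-1.16j), 0.33+0.07j, (-0.28-0.41j)],[0.31-0.65j, (0.17+0.12j), -0.06-0.30j]]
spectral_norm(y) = 1.02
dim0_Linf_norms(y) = [0.66, 0.66, 0.57]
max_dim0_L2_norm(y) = 0.74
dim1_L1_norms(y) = [0.26, 1.32, 1.12]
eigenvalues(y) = [(-0.01+0j), (0.33+0.14j), (0.33-0.14j)]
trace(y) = 0.65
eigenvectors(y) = [[(0.22+0j), -0.06-0.05j, (-0.06+0.05j)], [-0.65+0.00j, 0.85+0.00j, (0.85-0j)], [(-0.73+0j), 0.48-0.21j, (0.48+0.21j)]]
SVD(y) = [[0.04,0.26,-0.96], [-0.8,-0.57,-0.19], [-0.6,0.78,0.19]] @ diag([1.017455927663894, 0.5681306211941041, 0.003321524229313301]) @ [[-0.45, -0.72, 0.52], [0.87, -0.22, 0.45], [0.21, -0.66, -0.73]]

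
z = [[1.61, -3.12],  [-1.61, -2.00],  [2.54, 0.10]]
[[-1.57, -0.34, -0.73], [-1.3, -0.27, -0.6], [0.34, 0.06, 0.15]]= z @ [[0.11, 0.02, 0.05], [0.56, 0.12, 0.26]]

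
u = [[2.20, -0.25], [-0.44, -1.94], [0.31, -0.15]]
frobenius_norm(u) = 3.00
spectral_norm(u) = 2.28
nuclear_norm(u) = 4.22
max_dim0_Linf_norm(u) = 2.2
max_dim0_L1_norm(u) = 2.95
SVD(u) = [[-0.93, -0.34], [0.35, -0.93], [-0.12, -0.11]] @ diag([2.2758230974398583, 1.9490842026857766]) @ [[-0.98,-0.19], [-0.19,0.98]]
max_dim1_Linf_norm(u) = 2.2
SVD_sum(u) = [[2.07, 0.4],[-0.79, -0.15],[0.27, 0.05]] + [[0.13,-0.65], [0.35,-1.79], [0.04,-0.20]]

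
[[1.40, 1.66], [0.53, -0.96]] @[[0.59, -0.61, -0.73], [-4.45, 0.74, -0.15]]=[[-6.56,0.37,-1.27], [4.58,-1.03,-0.24]]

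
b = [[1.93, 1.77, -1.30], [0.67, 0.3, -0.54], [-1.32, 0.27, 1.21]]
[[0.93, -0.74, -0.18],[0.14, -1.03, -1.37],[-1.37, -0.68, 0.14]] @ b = [[1.54, 1.38, -1.03], [1.39, -0.43, -1.28], [-3.28, -2.59, 2.32]]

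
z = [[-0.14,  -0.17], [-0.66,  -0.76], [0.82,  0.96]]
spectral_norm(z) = 1.63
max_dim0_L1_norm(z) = 1.89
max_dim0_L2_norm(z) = 1.24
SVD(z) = [[-0.14, 0.58], [-0.62, -0.68], [0.77, -0.45]] @ diag([1.629612588996342, 0.007925262433523834]) @ [[0.65, 0.76], [0.76, -0.65]]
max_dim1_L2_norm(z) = 1.26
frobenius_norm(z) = 1.63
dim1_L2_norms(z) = [0.22, 1.01, 1.26]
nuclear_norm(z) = 1.64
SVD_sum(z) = [[-0.14,-0.17], [-0.66,-0.76], [0.82,0.96]] + [[0.00, -0.00], [-0.00, 0.00], [-0.00, 0.00]]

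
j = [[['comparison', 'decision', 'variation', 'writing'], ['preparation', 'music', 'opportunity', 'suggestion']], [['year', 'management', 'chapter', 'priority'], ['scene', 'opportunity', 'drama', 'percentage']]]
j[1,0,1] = 'management'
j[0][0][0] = 'comparison'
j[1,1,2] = 'drama'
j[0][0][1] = 'decision'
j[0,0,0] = 'comparison'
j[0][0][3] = 'writing'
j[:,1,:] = [['preparation', 'music', 'opportunity', 'suggestion'], ['scene', 'opportunity', 'drama', 'percentage']]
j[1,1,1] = 'opportunity'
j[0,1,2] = 'opportunity'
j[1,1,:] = ['scene', 'opportunity', 'drama', 'percentage']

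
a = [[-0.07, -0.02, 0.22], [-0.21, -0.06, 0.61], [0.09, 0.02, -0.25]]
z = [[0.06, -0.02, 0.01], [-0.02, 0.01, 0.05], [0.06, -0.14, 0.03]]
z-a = [[0.13, 0.00, -0.21], [0.19, 0.07, -0.56], [-0.03, -0.16, 0.28]]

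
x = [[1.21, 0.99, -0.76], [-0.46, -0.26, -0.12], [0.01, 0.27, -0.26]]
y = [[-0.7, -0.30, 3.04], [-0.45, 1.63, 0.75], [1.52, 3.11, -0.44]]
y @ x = [[-0.68, 0.21, -0.22], [-1.29, -0.67, -0.05], [0.40, 0.58, -1.41]]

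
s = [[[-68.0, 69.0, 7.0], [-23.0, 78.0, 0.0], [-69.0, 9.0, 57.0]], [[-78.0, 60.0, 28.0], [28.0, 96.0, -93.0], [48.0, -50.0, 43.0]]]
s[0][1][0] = -23.0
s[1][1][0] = 28.0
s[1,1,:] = [28.0, 96.0, -93.0]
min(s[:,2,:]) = -69.0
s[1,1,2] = -93.0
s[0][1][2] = 0.0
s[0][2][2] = 57.0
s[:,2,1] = [9.0, -50.0]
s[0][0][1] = 69.0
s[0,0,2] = 7.0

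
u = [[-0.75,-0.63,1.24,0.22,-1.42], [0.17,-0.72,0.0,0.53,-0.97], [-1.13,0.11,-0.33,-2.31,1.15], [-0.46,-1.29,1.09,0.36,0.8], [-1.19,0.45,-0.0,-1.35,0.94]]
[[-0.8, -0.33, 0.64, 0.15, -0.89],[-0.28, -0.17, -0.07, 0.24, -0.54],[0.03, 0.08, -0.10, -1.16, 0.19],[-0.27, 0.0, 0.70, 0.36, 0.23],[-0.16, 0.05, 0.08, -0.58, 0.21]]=u @[[0.51,0.11,-0.01,-0.15,0.21], [0.11,0.05,0.0,-0.01,0.15], [-0.01,0.00,0.59,0.0,0.07], [-0.15,-0.01,0.00,0.61,0.07], [0.21,0.15,0.07,0.07,0.52]]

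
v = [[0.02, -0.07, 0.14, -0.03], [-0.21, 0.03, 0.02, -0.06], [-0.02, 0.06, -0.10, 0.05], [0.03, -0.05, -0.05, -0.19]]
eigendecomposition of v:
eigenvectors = [[(0.27+0j), (-0.24+0j), (0.56+0j), (0.56-0j)], [(-0.91+0j), (-0.87+0j), 0.65+0.00j, 0.65-0.00j], [(-0.23+0j), -0.34+0.00j, -0.44+0.03j, (-0.44-0.03j)], [0.22+0.00j, 0.28+0.00j, (0.1-0.24j), (0.1+0.24j)]]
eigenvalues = [(0.11+0j), (-0+0j), (-0.18+0.02j), (-0.18-0.02j)]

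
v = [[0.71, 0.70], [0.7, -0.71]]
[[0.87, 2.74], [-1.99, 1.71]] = v @ [[-0.78, 3.16], [2.04, 0.71]]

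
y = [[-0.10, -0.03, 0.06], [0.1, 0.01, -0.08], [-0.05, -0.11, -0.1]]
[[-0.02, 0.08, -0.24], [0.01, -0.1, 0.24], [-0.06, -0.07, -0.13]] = y @ [[0.29, -0.38, 2.13], [0.24, 0.15, 0.5], [0.23, 0.75, -0.27]]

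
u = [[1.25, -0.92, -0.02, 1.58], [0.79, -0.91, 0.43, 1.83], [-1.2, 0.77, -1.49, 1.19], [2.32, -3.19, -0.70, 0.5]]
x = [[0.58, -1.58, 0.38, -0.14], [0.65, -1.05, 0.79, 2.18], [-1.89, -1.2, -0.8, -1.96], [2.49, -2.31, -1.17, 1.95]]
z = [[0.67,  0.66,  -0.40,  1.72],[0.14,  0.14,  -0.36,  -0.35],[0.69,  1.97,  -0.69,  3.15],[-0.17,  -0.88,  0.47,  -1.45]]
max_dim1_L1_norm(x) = 7.92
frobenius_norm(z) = 4.71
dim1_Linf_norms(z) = [1.72, 0.36, 3.15, 1.45]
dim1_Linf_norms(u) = [1.58, 1.83, 1.49, 3.19]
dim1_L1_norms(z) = [3.45, 0.99, 6.5, 2.97]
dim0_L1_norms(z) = [1.67, 3.65, 1.92, 6.67]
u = z + x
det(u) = -6.86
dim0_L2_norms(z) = [0.99, 2.26, 0.99, 3.89]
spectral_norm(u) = 4.76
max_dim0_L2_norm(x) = 3.52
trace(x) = 0.68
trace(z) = -1.33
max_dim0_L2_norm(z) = 3.89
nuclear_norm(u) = 9.27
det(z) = -0.19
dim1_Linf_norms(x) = [1.58, 2.18, 1.96, 2.49]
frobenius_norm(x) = 6.01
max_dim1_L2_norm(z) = 3.84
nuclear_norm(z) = 5.81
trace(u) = -0.65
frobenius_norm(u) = 5.64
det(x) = 20.22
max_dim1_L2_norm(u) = 4.04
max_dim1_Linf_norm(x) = 2.49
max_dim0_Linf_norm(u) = 3.19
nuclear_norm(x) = 10.30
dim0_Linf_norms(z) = [0.69, 1.97, 0.69, 3.15]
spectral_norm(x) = 4.95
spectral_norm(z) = 4.65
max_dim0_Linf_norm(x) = 2.49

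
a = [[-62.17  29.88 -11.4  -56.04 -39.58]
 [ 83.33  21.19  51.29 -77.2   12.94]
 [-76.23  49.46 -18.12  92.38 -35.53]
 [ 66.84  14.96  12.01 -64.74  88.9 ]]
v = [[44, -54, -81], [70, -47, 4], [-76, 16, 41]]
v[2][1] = 16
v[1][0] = 70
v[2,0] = -76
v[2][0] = -76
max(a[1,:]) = 83.33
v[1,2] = 4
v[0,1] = -54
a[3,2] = 12.01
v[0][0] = 44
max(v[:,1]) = 16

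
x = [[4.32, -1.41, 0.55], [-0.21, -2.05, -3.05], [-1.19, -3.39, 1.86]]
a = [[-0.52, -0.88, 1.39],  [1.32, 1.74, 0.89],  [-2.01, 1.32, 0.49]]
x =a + [[4.84, -0.53, -0.84], [-1.53, -3.79, -3.94], [0.82, -4.71, 1.37]]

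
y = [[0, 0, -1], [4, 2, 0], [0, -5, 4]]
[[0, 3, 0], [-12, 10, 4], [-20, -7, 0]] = y@[[-5, 3, 1], [4, -1, 0], [0, -3, 0]]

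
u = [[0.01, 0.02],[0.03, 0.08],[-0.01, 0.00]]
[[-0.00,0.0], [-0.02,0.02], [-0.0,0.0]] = u@[[0.37, -0.39], [-0.39, 0.4]]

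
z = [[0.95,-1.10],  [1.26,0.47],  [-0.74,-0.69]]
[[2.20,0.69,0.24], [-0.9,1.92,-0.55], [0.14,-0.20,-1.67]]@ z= [[2.78, -2.26], [1.97, 2.27], [1.12, 0.9]]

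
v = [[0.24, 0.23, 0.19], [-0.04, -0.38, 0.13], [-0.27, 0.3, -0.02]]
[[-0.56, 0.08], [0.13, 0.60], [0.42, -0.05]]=v@[[-1.83, -0.79], [-0.26, -0.72], [-0.32, 2.30]]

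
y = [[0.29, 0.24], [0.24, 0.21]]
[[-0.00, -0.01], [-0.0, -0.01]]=y @[[0.01, 0.02], [-0.02, -0.06]]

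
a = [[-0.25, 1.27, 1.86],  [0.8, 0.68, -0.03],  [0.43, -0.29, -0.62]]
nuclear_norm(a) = 3.57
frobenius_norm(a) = 2.63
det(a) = -0.25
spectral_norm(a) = 2.39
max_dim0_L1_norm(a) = 2.51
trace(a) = -0.19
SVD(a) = [[-0.95, 0.01, 0.32], [-0.11, -0.94, -0.31], [0.3, -0.33, 0.89]] @ diag([2.3926751854507873, 1.075660165550411, 0.0987960787486472]) @ [[0.11, -0.57, -0.81], [-0.84, -0.50, 0.23], [0.54, -0.65, 0.53]]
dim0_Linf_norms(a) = [0.8, 1.27, 1.86]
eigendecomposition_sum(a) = [[-0.75, 0.58, 1.36], [0.26, -0.2, -0.48], [0.39, -0.30, -0.7]] + [[0.48, 0.71, 0.44], [0.57, 0.85, 0.52], [0.02, 0.03, 0.02]] + [[0.02,-0.02,0.06], [-0.03,0.03,-0.08], [0.02,-0.02,0.06]]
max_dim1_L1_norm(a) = 3.38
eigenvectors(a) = [[-0.85, 0.64, 0.49],[0.30, 0.77, -0.67],[0.44, 0.03, 0.55]]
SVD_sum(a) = [[-0.26, 1.29, 1.84], [-0.03, 0.16, 0.22], [0.08, -0.41, -0.58]] + [[-0.01, -0.0, 0.0],[0.85, 0.50, -0.23],[0.30, 0.18, -0.08]] + [[0.02,-0.02,0.02], [-0.02,0.02,-0.02], [0.05,-0.06,0.05]]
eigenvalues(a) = [-1.65, 1.35, 0.11]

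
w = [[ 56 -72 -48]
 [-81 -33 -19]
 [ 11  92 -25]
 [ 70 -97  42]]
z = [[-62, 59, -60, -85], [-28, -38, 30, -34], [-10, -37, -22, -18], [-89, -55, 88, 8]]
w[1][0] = -81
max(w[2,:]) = 92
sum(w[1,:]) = -133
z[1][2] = 30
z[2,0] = -10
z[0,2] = -60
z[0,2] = -60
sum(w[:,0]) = 56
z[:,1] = [59, -38, -37, -55]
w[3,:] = [70, -97, 42]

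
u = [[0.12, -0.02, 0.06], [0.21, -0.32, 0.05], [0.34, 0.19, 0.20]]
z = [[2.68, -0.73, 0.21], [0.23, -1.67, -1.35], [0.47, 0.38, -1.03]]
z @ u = [[0.24, 0.22, 0.17], [-0.78, 0.27, -0.34], [-0.21, -0.33, -0.16]]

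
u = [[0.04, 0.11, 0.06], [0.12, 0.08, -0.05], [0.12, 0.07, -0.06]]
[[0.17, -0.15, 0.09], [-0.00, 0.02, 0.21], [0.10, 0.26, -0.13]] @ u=[[-0.0, 0.01, 0.01], [0.03, 0.02, -0.01], [0.02, 0.02, 0.0]]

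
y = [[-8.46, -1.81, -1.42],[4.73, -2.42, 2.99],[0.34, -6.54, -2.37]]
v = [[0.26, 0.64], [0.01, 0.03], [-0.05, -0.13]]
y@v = [[-2.15, -5.28], [1.06, 2.57], [0.14, 0.33]]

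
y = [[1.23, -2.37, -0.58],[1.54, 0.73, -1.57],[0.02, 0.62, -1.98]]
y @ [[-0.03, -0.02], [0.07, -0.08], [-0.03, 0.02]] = [[-0.19, 0.15],[0.05, -0.12],[0.1, -0.09]]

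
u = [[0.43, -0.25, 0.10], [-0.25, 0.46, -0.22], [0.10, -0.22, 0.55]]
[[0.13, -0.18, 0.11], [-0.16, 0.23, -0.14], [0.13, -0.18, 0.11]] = u @[[0.15,-0.21,0.13], [-0.21,0.29,-0.18], [0.13,-0.18,0.11]]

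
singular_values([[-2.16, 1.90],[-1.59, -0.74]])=[3.0, 1.54]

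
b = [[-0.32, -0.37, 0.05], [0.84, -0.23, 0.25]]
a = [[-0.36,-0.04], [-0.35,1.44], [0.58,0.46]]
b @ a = [[0.27, -0.5], [-0.08, -0.25]]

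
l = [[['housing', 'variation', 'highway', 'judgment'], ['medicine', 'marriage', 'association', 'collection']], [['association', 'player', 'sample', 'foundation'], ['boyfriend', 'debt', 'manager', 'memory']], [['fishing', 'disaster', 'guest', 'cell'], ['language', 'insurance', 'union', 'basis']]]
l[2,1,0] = 'language'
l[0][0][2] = 'highway'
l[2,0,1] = 'disaster'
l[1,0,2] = 'sample'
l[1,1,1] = 'debt'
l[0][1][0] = 'medicine'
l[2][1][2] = 'union'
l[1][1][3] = 'memory'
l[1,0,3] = 'foundation'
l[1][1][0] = 'boyfriend'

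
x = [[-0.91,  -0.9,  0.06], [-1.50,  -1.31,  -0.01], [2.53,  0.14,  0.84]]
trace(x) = -1.38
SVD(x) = [[-0.34,  -0.46,  0.82],[-0.55,  -0.61,  -0.57],[0.76,  -0.65,  -0.05]] @ diag([3.3266029230669836, 1.2912812193114076, 0.017487278114214255]) @ [[0.92,0.34,0.19], [-0.23,0.87,-0.44], [-0.31,0.36,0.88]]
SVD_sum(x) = [[-1.04, -0.39, -0.21], [-1.69, -0.62, -0.34], [2.34, 0.86, 0.48]] + [[0.14, -0.52, 0.26], [0.18, -0.68, 0.34], [0.19, -0.72, 0.36]] + [[-0.00,0.01,0.01], [0.00,-0.00,-0.01], [0.00,-0.0,-0.00]]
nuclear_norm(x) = 4.64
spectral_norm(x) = 3.33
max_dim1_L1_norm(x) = 3.51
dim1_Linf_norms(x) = [0.91, 1.5, 2.53]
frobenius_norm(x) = 3.57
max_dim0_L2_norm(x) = 3.08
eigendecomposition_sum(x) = [[-0.98, -0.88, 0.02],[-1.46, -1.32, 0.02],[0.85, 0.77, -0.01]] + [[0.08,  -0.03,  0.04], [-0.06,  0.02,  -0.03], [1.64,  -0.60,  0.86]] + [[-0.02, 0.01, 0.00], [0.02, -0.01, -0.0], [0.05, -0.03, -0.0]]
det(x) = 0.08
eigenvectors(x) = [[-0.5, -0.05, -0.32], [-0.75, 0.04, 0.37], [0.44, -1.00, 0.87]]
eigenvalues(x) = [-2.31, 0.96, -0.03]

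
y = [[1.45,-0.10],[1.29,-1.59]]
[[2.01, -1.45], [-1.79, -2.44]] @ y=[[1.04,2.10],[-5.74,4.06]]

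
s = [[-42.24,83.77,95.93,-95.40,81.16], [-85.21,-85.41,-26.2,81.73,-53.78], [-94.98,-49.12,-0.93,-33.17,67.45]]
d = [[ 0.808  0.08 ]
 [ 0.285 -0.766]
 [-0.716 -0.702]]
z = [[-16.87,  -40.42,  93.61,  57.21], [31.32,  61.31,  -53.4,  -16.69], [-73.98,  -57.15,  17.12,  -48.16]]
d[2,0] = -0.716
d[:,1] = [0.08, -0.766, -0.702]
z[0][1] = -40.42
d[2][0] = -0.716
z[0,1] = -40.42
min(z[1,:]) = -53.4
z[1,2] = -53.4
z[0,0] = -16.87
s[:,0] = [-42.24, -85.21, -94.98]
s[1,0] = -85.21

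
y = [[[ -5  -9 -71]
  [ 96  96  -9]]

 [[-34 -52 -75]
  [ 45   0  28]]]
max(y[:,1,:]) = 96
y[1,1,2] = 28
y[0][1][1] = 96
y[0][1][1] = 96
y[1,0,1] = -52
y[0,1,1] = 96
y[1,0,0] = -34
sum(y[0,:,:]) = 98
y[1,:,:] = [[-34, -52, -75], [45, 0, 28]]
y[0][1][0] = 96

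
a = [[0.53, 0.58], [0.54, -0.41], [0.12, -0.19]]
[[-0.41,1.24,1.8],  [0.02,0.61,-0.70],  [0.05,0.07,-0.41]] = a@[[-0.3, 1.63, 0.62], [-0.44, 0.65, 2.53]]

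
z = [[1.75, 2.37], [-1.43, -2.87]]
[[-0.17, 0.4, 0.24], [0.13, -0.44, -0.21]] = z@[[-0.11, 0.05, 0.11], [0.01, 0.13, 0.02]]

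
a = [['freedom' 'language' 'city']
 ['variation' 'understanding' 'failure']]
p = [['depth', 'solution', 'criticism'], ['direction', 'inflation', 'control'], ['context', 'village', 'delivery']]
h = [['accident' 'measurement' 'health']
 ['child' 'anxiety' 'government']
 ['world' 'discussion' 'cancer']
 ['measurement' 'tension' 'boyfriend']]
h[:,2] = ['health', 'government', 'cancer', 'boyfriend']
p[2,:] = ['context', 'village', 'delivery']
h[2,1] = 'discussion'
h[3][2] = 'boyfriend'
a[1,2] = 'failure'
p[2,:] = ['context', 'village', 'delivery']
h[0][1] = 'measurement'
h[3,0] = 'measurement'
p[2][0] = 'context'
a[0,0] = 'freedom'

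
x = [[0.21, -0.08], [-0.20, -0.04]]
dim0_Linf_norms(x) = [0.21, 0.08]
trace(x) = 0.17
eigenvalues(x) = [0.26, -0.09]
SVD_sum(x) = [[0.22, -0.02], [-0.19, 0.02]] + [[-0.01, -0.06], [-0.01, -0.06]]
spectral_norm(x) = 0.29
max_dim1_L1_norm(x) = 0.29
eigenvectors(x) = [[0.83, 0.26], [-0.55, 0.97]]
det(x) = -0.02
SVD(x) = [[-0.75, 0.67], [0.67, 0.75]] @ diag([0.29172650402465866, 0.08363998355781053]) @ [[-0.99, 0.11], [-0.11, -0.99]]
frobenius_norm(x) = 0.30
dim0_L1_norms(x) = [0.41, 0.12]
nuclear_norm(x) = 0.38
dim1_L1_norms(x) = [0.29, 0.24]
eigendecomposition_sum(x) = [[0.22, -0.06],[-0.15, 0.04]] + [[-0.01,-0.02],[-0.05,-0.08]]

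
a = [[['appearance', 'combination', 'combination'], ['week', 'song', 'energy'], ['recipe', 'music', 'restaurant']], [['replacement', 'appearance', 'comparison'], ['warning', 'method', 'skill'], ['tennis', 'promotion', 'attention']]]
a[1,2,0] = 'tennis'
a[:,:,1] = [['combination', 'song', 'music'], ['appearance', 'method', 'promotion']]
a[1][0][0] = 'replacement'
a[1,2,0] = 'tennis'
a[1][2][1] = 'promotion'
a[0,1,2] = 'energy'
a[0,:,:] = [['appearance', 'combination', 'combination'], ['week', 'song', 'energy'], ['recipe', 'music', 'restaurant']]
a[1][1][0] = 'warning'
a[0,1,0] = 'week'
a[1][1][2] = 'skill'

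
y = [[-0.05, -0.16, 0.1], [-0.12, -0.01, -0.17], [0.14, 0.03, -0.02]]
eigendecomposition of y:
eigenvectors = [[0.63+0.00j, -0.58+0.22j, -0.58-0.22j], [(-0.7+0j), 0.22+0.33j, 0.22-0.33j], [(0.34+0j), 0.68+0.00j, 0.68-0.00j]]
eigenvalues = [(0.18+0j), (-0.13+0.06j), (-0.13-0.06j)]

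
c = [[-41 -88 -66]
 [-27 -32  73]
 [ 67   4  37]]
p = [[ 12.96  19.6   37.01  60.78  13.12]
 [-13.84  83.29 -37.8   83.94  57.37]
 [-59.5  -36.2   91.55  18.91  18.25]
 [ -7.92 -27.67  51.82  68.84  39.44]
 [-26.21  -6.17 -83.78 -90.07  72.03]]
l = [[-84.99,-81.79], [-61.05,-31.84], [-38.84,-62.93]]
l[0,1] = -81.79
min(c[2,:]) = 4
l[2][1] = -62.93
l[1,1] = -31.84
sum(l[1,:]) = -92.89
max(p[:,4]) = 72.03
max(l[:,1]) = -31.84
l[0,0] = -84.99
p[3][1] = -27.67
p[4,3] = -90.07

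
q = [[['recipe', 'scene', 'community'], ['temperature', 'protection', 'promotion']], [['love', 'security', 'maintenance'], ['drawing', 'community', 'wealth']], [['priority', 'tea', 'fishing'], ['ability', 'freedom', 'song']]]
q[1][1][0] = 'drawing'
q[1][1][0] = 'drawing'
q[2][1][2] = 'song'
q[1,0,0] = 'love'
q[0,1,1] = 'protection'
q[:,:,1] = [['scene', 'protection'], ['security', 'community'], ['tea', 'freedom']]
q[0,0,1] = 'scene'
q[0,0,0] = 'recipe'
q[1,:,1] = ['security', 'community']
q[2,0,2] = 'fishing'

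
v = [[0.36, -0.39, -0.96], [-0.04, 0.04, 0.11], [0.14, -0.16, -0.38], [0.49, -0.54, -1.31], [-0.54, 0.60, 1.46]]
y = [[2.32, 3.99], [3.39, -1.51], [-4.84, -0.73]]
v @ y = [[4.16, 2.73],  [-0.49, -0.30],  [1.62, 1.08],  [5.65, 3.73],  [-6.29, -4.13]]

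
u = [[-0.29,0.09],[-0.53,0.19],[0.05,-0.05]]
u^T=[[-0.29, -0.53, 0.05], [0.09, 0.19, -0.05]]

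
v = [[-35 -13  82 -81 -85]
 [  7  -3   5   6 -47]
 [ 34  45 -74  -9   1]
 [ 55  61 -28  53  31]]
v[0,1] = -13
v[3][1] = 61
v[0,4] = -85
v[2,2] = -74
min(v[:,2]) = -74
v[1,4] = -47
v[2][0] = 34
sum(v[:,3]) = -31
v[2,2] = -74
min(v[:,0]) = -35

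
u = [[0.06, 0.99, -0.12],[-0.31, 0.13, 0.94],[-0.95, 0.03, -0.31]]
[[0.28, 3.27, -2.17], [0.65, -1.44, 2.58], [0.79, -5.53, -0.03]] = u @ [[-0.93, 5.91, -0.91], [0.38, 2.95, -1.81], [0.33, 0.01, 2.7]]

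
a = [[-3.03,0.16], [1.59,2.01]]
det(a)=-6.345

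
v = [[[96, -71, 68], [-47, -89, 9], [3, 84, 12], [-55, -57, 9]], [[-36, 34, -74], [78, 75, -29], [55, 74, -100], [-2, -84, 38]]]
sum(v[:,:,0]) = 92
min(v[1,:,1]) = -84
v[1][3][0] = -2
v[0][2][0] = 3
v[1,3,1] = -84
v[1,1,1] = 75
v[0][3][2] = 9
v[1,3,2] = 38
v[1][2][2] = -100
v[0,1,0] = -47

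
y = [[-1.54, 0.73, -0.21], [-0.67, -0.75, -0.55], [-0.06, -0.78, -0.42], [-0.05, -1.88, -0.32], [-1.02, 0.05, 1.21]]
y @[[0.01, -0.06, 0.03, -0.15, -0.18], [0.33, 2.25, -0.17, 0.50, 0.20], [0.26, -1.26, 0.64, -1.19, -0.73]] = [[0.17, 2.00, -0.3, 0.85, 0.58], [-0.40, -0.95, -0.24, 0.38, 0.37], [-0.37, -1.22, -0.14, 0.12, 0.16], [-0.7, -3.82, 0.11, -0.55, -0.13], [0.32, -1.35, 0.74, -1.26, -0.69]]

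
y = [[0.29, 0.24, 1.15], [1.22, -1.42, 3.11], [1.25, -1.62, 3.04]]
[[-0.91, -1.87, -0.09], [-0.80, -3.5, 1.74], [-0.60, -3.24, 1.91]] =y @ [[0.23, 0.07, -1.38], [-0.75, -0.74, -1.25], [-0.69, -1.49, 0.53]]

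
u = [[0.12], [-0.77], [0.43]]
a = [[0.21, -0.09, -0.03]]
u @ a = [[0.03, -0.01, -0.00], [-0.16, 0.07, 0.02], [0.09, -0.04, -0.01]]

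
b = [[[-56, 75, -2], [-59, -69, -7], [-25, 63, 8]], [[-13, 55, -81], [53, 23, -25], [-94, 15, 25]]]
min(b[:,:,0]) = -94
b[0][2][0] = -25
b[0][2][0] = -25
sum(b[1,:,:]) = -42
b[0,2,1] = 63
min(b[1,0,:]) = -81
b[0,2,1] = 63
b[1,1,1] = 23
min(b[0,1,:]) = -69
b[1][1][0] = 53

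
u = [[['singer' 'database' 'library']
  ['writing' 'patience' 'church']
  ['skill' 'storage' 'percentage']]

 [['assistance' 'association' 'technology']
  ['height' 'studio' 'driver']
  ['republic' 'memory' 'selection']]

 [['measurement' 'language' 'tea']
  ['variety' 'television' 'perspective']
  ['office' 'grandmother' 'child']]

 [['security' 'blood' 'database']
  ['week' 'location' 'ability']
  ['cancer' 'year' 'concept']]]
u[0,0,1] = 'database'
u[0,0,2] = 'library'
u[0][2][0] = 'skill'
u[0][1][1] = 'patience'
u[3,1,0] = 'week'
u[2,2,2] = 'child'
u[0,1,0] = 'writing'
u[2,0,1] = 'language'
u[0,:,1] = ['database', 'patience', 'storage']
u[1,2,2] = 'selection'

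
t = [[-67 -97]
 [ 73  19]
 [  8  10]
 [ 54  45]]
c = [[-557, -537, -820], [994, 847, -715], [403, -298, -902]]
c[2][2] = -902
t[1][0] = 73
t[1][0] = 73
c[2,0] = 403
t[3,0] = 54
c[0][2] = -820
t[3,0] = 54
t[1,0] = 73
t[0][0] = -67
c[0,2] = -820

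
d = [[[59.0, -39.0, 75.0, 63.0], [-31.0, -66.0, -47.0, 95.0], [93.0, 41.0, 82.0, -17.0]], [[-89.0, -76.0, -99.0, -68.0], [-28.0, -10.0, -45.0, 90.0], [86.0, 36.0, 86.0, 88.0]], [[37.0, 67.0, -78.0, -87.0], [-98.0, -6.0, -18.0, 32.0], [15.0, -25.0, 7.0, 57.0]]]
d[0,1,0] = -31.0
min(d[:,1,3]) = 32.0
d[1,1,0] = -28.0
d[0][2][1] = 41.0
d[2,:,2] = [-78.0, -18.0, 7.0]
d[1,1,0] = -28.0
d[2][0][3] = -87.0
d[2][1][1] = -6.0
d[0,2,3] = -17.0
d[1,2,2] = 86.0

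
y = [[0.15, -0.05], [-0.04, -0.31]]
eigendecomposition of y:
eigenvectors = [[1.0, 0.11],[-0.09, 0.99]]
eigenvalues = [0.15, -0.31]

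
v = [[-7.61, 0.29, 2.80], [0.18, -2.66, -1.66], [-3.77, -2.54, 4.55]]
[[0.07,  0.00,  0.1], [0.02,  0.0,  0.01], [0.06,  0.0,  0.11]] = v @ [[-0.01,  0.00,  -0.01], [-0.01,  0.0,  -0.01], [0.00,  -0.00,  0.01]]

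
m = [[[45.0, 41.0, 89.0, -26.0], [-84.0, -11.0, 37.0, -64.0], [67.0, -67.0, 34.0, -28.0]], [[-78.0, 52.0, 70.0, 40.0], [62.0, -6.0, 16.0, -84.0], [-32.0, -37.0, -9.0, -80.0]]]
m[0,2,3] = -28.0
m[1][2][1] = -37.0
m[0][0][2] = 89.0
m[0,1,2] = 37.0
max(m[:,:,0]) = 67.0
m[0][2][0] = 67.0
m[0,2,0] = 67.0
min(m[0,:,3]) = -64.0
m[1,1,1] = -6.0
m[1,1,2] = 16.0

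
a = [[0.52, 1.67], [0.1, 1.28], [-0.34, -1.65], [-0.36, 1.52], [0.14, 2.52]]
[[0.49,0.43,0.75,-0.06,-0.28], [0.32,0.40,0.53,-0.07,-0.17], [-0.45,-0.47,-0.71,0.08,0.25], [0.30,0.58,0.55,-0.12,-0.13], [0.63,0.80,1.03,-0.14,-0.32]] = a@ [[0.17, -0.23, 0.16, 0.07, -0.15], [0.24, 0.33, 0.40, -0.06, -0.12]]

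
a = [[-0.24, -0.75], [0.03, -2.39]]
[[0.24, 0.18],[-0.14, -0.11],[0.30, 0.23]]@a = [[-0.05, -0.61], [0.03, 0.37], [-0.07, -0.77]]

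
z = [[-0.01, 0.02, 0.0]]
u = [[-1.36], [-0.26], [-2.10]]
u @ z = [[0.01, -0.03, 0.0],[0.0, -0.01, 0.0],[0.02, -0.04, 0.00]]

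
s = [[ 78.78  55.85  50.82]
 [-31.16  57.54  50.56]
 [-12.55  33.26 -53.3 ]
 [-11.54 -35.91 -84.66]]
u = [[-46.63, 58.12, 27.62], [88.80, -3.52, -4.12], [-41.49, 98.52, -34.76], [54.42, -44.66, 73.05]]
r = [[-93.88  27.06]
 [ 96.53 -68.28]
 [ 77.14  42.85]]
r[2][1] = 42.85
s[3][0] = -11.54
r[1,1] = -68.28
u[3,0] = 54.42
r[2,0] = 77.14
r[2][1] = 42.85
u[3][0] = 54.42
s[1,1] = 57.54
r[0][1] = 27.06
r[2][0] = 77.14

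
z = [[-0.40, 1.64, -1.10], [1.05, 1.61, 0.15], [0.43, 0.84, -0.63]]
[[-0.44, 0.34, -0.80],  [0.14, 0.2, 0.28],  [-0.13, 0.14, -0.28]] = z@ [[0.17,-0.05,0.26], [-0.05,0.16,-0.05], [0.26,-0.05,0.56]]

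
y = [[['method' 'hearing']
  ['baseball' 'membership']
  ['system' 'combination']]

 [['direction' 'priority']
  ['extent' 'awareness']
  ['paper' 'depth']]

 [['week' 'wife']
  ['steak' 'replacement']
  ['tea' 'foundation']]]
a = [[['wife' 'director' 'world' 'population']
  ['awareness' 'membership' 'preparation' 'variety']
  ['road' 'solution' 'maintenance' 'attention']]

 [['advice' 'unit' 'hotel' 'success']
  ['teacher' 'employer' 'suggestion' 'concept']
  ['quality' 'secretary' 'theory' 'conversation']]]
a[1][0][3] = 'success'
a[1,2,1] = 'secretary'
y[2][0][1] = 'wife'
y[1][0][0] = 'direction'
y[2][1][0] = 'steak'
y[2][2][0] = 'tea'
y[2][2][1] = 'foundation'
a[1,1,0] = 'teacher'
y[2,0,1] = 'wife'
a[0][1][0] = 'awareness'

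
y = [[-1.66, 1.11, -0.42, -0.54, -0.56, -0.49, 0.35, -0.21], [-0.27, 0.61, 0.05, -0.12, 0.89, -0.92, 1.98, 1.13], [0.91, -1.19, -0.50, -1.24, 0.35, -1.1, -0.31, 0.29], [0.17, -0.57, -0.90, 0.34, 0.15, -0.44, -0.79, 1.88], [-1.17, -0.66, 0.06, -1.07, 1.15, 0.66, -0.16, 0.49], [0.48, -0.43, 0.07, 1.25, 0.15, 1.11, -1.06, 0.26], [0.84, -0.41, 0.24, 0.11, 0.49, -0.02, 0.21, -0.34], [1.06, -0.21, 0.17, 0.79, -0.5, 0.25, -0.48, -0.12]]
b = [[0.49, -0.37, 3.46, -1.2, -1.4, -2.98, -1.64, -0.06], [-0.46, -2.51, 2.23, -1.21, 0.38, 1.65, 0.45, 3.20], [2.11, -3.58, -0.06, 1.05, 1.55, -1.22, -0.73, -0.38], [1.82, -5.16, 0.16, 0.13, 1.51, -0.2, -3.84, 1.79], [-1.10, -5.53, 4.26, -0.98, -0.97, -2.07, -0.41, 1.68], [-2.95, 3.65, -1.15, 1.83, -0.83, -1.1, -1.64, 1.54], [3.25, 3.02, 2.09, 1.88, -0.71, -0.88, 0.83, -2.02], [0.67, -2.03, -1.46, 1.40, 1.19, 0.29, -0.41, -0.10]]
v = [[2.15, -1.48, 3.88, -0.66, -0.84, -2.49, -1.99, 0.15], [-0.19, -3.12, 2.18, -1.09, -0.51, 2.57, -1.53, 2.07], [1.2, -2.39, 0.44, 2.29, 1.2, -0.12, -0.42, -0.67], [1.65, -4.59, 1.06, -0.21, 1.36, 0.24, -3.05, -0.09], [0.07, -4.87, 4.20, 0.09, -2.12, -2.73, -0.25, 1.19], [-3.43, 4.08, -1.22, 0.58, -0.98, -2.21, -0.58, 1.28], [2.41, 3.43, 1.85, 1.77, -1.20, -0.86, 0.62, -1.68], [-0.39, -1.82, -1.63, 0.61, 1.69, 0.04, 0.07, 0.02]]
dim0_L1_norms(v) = [11.49, 25.78, 16.46, 7.3, 9.9, 11.26, 8.51, 7.15]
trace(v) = -4.43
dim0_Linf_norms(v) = [3.43, 4.87, 4.2, 2.29, 2.12, 2.73, 3.05, 2.07]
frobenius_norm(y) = 6.07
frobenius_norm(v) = 15.65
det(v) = 796.19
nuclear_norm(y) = 13.53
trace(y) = 1.14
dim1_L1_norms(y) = [5.34, 5.97, 5.89, 5.24, 5.42, 4.81, 2.66, 3.58]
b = y + v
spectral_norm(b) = 11.45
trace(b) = -3.29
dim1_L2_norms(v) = [5.76, 5.4, 3.83, 6.01, 7.4, 6.17, 5.43, 3.06]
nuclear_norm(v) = 34.53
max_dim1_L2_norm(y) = 2.7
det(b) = -177.08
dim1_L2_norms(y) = [2.28, 2.7, 2.35, 2.38, 2.23, 2.1, 1.16, 1.54]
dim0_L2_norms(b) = [5.4, 10.15, 6.55, 3.72, 3.22, 4.41, 4.68, 4.78]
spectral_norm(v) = 11.31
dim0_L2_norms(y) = [2.67, 2.04, 1.15, 2.3, 1.76, 2.05, 2.49, 2.32]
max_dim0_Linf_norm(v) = 4.87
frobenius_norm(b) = 16.23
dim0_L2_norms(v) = [5.15, 9.7, 6.81, 3.28, 3.74, 5.09, 4.07, 3.26]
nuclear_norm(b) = 36.30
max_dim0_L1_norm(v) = 25.78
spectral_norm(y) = 3.65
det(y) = -0.00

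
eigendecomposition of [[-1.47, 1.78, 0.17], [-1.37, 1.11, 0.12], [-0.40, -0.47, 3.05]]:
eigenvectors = [[(0.74+0j), 0.74-0.00j, (0.05+0j)], [0.53+0.36j, (0.53-0.36j), (0.03+0j)], [0.14+0.09j, 0.14-0.09j, (1+0j)]]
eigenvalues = [(-0.16+0.89j), (-0.16-0.89j), (3.02+0j)]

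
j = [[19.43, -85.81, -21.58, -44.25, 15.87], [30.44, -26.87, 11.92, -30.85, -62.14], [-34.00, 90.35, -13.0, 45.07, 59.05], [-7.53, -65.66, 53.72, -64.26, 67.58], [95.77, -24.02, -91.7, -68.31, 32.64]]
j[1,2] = 11.92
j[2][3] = 45.07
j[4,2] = -91.7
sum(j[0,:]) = -116.33999999999997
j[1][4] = -62.14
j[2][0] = -34.0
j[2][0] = -34.0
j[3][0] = -7.53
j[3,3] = -64.26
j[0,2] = -21.58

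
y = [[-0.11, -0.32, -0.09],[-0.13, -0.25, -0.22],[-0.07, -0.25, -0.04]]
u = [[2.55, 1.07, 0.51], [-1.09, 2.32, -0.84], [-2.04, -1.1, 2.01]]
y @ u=[[0.25,-0.76,0.03], [0.39,-0.48,-0.3], [0.18,-0.61,0.09]]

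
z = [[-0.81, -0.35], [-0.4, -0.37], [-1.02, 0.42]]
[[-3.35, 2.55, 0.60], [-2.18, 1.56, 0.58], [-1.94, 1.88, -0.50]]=z@[[2.99,-2.48,-0.11], [2.65,-1.54,-1.45]]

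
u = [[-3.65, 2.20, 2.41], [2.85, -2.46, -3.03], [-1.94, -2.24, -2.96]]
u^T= [[-3.65, 2.85, -1.94], [2.20, -2.46, -2.24], [2.41, -3.03, -2.96]]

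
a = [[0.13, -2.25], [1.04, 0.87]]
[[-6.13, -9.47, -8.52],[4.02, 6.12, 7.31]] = a @ [[1.51, 2.25, 3.68], [2.81, 4.34, 4.00]]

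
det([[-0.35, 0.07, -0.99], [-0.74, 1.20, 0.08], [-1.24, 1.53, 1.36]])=-0.817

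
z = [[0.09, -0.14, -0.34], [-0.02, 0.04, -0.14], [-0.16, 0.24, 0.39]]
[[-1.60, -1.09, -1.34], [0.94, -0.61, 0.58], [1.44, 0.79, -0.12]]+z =[[-1.51, -1.23, -1.68],[0.92, -0.57, 0.44],[1.28, 1.03, 0.27]]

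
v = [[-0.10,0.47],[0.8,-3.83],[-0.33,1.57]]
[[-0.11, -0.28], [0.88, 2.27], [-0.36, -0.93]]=v @ [[-0.81, 0.01],[-0.4, -0.59]]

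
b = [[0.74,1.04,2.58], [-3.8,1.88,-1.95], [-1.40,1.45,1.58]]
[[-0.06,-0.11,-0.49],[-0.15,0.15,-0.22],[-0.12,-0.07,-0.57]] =b @ [[0.02, 0.02, 0.1], [-0.05, 0.05, -0.10], [-0.01, -0.07, -0.18]]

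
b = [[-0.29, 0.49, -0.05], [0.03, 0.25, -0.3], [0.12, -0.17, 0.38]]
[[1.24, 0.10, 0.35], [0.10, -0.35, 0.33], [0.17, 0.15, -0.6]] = b @ [[-0.42, -1.36, -1.11],  [2.46, -0.54, -0.08],  [1.67, 0.58, -1.27]]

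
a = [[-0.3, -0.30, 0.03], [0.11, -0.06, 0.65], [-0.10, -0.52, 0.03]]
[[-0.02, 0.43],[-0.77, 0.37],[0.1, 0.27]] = a@[[0.26, -1.11], [-0.31, -0.26], [-1.25, 0.73]]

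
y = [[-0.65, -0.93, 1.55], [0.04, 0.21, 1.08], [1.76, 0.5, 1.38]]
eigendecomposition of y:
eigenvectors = [[-0.83, 0.3, 0.38], [-0.24, 0.45, -0.89], [0.49, 0.84, -0.25]]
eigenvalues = [-1.84, 2.28, 0.5]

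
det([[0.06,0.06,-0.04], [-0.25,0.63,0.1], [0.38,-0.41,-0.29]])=-0.005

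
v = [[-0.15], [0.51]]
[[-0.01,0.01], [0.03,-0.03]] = v @ [[0.05, -0.05]]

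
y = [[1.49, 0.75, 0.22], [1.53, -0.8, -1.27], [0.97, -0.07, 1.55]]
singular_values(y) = [2.35, 2.1, 0.92]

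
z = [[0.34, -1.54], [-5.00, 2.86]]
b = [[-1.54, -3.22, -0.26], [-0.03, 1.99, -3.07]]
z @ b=[[-0.48, -4.16, 4.64], [7.61, 21.79, -7.48]]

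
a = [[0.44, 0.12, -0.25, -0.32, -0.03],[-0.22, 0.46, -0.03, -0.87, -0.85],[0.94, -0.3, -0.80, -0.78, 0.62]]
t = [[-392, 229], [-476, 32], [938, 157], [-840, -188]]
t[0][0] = -392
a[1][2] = -0.027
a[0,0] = 0.437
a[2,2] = -0.798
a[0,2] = -0.247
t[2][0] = 938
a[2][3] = -0.776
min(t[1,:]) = -476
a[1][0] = -0.224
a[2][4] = 0.615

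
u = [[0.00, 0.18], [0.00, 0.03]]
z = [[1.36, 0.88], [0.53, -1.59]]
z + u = [[1.36, 1.06],[0.53, -1.56]]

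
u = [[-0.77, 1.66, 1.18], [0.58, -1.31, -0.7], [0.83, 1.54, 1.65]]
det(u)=0.618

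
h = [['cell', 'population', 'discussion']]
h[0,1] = 'population'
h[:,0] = ['cell']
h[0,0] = 'cell'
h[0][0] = 'cell'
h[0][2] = 'discussion'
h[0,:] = ['cell', 'population', 'discussion']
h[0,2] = 'discussion'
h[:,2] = ['discussion']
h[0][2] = 'discussion'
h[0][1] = 'population'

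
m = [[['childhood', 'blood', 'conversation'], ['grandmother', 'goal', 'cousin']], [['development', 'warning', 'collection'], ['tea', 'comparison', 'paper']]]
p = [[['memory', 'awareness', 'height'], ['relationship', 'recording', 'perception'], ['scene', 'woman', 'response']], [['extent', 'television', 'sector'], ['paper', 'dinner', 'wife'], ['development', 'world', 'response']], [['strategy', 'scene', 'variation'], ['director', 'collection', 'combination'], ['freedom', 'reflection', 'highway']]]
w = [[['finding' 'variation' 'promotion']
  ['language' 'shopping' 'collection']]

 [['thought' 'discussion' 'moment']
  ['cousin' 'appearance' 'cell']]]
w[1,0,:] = ['thought', 'discussion', 'moment']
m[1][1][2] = 'paper'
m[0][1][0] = 'grandmother'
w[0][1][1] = 'shopping'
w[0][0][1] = 'variation'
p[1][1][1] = 'dinner'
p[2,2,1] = 'reflection'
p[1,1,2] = 'wife'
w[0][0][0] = 'finding'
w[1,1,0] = 'cousin'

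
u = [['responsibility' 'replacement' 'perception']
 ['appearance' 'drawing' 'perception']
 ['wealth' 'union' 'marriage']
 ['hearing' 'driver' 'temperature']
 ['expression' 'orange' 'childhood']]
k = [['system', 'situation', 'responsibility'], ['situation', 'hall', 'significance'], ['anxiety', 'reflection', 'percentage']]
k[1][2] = 'significance'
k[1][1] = 'hall'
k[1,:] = ['situation', 'hall', 'significance']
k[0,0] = 'system'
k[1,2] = 'significance'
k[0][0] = 'system'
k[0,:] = ['system', 'situation', 'responsibility']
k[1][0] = 'situation'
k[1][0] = 'situation'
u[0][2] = 'perception'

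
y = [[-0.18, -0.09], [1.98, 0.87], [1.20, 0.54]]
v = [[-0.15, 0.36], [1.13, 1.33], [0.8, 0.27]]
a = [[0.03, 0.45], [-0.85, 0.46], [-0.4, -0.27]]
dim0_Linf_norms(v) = [1.13, 1.33]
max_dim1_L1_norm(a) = 1.31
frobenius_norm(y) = 2.54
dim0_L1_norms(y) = [3.36, 1.5]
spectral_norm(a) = 1.01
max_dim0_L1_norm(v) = 2.08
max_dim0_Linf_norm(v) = 1.33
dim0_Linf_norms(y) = [1.98, 0.87]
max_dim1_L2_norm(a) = 0.97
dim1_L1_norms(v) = [0.51, 2.46, 1.07]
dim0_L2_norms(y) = [2.32, 1.03]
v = y + a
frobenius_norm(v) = 1.98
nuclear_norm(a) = 1.60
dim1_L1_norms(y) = [0.27, 2.85, 1.74]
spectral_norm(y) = 2.54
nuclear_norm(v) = 2.44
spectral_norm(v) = 1.90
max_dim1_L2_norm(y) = 2.16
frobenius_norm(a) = 1.17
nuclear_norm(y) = 2.55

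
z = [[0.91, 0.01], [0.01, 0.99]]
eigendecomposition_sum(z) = [[0.9, -0.11], [-0.11, 0.01]] + [[0.01,  0.12], [0.12,  0.98]]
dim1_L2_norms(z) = [0.91, 0.99]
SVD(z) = [[0.12, 0.99], [0.99, -0.12]] @ diag([0.9912310562561767, 0.9087689437438233]) @ [[0.12,0.99], [0.99,-0.12]]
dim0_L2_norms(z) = [0.91, 0.99]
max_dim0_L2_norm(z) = 0.99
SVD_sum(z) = [[0.01,0.12], [0.12,0.98]] + [[0.90, -0.11], [-0.11, 0.01]]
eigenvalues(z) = [0.91, 0.99]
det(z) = 0.90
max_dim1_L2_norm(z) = 0.99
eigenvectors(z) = [[-0.99, -0.12], [0.12, -0.99]]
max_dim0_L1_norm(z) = 1.0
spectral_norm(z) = 0.99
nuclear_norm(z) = 1.90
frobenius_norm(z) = 1.34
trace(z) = 1.90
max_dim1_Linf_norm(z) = 0.99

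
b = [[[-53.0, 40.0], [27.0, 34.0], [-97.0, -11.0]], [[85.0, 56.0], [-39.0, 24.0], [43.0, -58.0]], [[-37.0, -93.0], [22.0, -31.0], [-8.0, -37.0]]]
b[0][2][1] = -11.0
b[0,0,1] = 40.0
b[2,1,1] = -31.0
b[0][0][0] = -53.0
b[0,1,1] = 34.0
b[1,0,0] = 85.0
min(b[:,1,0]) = -39.0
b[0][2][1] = -11.0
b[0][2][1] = -11.0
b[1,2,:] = [43.0, -58.0]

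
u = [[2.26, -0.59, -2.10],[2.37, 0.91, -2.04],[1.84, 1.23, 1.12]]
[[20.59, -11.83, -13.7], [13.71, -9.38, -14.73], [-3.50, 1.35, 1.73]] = u@[[3.87, -2.13, -1.6], [-4.70, 1.67, -0.77], [-4.32, 2.87, 5.02]]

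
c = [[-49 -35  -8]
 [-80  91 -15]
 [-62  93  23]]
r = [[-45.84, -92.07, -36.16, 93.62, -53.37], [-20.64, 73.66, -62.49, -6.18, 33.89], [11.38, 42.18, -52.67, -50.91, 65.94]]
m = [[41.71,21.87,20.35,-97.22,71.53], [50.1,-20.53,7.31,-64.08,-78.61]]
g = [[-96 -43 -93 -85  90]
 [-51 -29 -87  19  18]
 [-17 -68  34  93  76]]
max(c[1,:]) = 91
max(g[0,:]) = 90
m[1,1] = -20.53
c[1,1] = 91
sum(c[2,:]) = 54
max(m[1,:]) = 50.1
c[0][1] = -35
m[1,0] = 50.1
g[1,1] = -29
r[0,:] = [-45.84, -92.07, -36.16, 93.62, -53.37]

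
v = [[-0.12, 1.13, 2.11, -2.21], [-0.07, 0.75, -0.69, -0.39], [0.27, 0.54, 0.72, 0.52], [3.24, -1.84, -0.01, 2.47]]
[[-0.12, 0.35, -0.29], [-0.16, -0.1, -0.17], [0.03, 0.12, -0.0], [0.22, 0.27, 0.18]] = v@[[-0.05, 0.1, -0.11], [-0.10, -0.0, -0.13], [0.08, 0.15, 0.05], [0.08, -0.02, 0.12]]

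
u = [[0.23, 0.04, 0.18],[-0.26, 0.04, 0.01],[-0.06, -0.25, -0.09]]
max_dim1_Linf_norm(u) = 0.26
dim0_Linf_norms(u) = [0.26, 0.25, 0.18]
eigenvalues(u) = [(0.28+0j), (-0.05+0.19j), (-0.05-0.19j)]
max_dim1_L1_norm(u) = 0.45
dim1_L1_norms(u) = [0.45, 0.31, 0.4]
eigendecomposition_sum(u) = [[0.18+0.00j, -0.06+0.00j, 0.08+0.00j], [(-0.19-0j), (0.06-0j), -0.09-0.00j], [(0.1+0j), -0.03+0.00j, (0.05+0j)]] + [[(0.03+0.04j), 0.05+0.03j, 0.05-0.02j],[-0.04+0.06j, (-0.01+0.08j), 0.05+0.05j],[(-0.08-0.06j), -0.11-0.02j, (-0.07+0.07j)]] + [[(0.03-0.04j),  (0.05-0.03j),  0.05+0.02j], [(-0.04-0.06j),  (-0.01-0.08j),  (0.05-0.05j)], [-0.08+0.06j,  -0.11+0.02j,  (-0.07-0.07j)]]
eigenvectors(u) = [[-0.65+0.00j, 0.36+0.17j, (0.36-0.17j)], [0.68+0.00j, 0.03+0.53j, 0.03-0.53j], [(-0.35+0j), (-0.75+0j), (-0.75-0j)]]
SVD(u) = [[-0.74,0.06,0.68], [0.53,-0.56,0.63], [0.42,0.82,0.38]] @ diag([0.38807865861778656, 0.261122154594952, 0.10775052252824338]) @ [[-0.86,-0.29,-0.42], [0.42,-0.87,-0.27], [-0.29,-0.41,0.87]]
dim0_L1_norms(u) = [0.55, 0.33, 0.28]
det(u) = 0.01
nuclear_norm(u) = 0.76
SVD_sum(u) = [[0.24, 0.08, 0.12], [-0.18, -0.06, -0.09], [-0.14, -0.05, -0.07]] + [[0.01, -0.01, -0.00], [-0.06, 0.13, 0.04], [0.09, -0.19, -0.06]] + [[-0.02, -0.03, 0.06], [-0.02, -0.03, 0.06], [-0.01, -0.02, 0.04]]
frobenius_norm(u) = 0.48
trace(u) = 0.18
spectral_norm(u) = 0.39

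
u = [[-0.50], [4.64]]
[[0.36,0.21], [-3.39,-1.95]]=u@[[-0.73, -0.42]]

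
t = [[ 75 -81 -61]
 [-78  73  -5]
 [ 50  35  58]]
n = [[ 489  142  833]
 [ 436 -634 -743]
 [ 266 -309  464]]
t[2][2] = 58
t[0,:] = [75, -81, -61]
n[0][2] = 833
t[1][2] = -5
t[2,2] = 58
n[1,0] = 436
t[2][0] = 50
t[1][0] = -78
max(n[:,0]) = 489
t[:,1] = [-81, 73, 35]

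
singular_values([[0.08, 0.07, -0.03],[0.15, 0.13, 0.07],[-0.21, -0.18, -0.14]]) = [0.38, 0.07, 0.0]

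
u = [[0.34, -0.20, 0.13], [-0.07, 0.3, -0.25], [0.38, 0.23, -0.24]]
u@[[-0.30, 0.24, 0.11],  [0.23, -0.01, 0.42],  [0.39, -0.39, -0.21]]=[[-0.10, 0.03, -0.07], [-0.01, 0.08, 0.17], [-0.15, 0.18, 0.19]]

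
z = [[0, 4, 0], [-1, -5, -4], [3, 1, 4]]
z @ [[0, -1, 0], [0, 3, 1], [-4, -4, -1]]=[[0, 12, 4], [16, 2, -1], [-16, -16, -3]]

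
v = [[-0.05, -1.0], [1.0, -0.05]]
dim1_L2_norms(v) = [1.0, 1.0]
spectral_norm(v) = 1.00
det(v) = 1.00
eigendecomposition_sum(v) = [[-0.02+0.50j,(-0.5-0.02j)],[(0.5+0.02j),-0.02+0.50j]] + [[-0.02-0.50j, -0.50+0.02j],[(0.5-0.02j), (-0.02-0.5j)]]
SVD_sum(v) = [[-0.05, 0.00],  [1.00, 0.00]] + [[0.00, -1.00],[0.00, -0.05]]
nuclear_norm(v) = 2.00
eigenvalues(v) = [(-0.05+1j), (-0.05-1j)]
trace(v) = -0.10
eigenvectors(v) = [[(0.71+0j), (0.71-0j)], [-0.71j, 0.71j]]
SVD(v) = [[-0.05, 1.0], [1.00, 0.05]] @ diag([1.0012492197250393, 1.001249219725039]) @ [[1.0, 0.0], [-0.00, -1.00]]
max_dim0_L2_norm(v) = 1.0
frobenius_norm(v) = 1.42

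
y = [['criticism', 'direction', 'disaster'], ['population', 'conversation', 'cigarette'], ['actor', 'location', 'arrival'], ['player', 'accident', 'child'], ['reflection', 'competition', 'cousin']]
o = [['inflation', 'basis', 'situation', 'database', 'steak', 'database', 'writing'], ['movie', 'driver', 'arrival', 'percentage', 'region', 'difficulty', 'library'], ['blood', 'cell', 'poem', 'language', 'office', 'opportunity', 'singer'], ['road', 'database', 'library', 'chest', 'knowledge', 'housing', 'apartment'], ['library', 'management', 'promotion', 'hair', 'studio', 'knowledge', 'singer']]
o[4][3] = 'hair'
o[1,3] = 'percentage'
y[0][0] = 'criticism'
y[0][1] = 'direction'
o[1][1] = 'driver'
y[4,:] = ['reflection', 'competition', 'cousin']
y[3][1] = 'accident'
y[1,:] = ['population', 'conversation', 'cigarette']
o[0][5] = 'database'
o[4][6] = 'singer'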